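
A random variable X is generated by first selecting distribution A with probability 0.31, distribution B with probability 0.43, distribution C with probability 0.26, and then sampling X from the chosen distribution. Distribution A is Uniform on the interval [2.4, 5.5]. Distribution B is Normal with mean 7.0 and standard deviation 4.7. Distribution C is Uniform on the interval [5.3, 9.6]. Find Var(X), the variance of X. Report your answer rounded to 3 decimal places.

Per component, A: μ=3.95, E[X²]=16.4033; B: μ=7, E[X²]=71.09; C: μ=7.45, E[X²]=57.0433.
E[X] = 0.31·3.95 + 0.43·7 + 0.26·7.45 = 6.1715.
E[X²] = 0.31·16.4033 + 0.43·71.09 + 0.26·57.0433 = 50.485.
Var(X) = E[X²] − (E[X])² = 50.485 − 38.0874 = 12.3976.

12.398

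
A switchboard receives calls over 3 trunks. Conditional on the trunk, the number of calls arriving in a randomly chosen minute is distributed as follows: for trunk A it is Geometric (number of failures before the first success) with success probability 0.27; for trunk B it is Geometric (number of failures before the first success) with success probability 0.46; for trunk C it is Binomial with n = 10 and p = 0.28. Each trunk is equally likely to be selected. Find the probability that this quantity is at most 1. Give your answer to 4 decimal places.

0.4528

Conditional on each trunk, P(X ≤ 1): A: 0.4671; B: 0.7084; C: 0.183035.
By total probability, P(X ≤ 1) = 0.333333·0.4671 + 0.333333·0.7084 + 0.333333·0.183035 = 0.452845.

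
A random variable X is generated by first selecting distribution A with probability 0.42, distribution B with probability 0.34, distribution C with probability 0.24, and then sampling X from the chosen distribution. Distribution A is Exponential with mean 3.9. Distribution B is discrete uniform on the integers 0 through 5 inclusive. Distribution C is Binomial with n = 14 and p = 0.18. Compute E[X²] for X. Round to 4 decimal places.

17.9131

For each component E[X²] = Var + (mean)², giving A: 30.42; B: 9.16667; C: 8.4168.
Overall E[X²] = 0.42·30.42 + 0.34·9.16667 + 0.24·8.4168 = 17.9131.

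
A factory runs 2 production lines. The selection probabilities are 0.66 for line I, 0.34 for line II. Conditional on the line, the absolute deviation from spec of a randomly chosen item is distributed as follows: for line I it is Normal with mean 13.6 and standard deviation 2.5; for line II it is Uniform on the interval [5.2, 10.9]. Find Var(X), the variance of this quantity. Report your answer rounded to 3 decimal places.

11.958

Per component, I: μ=13.6, E[X²]=191.21; II: μ=8.05, E[X²]=67.51.
E[X] = 0.66·13.6 + 0.34·8.05 = 11.713.
E[X²] = 0.66·191.21 + 0.34·67.51 = 149.152.
Var(X) = E[X²] − (E[X])² = 149.152 − 137.194 = 11.9576.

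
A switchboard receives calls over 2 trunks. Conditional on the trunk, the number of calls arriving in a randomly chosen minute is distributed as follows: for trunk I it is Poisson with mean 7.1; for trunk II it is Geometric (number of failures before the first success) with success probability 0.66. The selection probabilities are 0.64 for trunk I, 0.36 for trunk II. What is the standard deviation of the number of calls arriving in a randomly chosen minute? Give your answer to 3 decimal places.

3.849

Per component, I: μ=7.1, E[X²]=57.51; II: μ=0.515152, E[X²]=1.04591.
E[X] = 0.64·7.1 + 0.36·0.515152 = 4.72945.
E[X²] = 0.64·57.51 + 0.36·1.04591 = 37.1829.
Var(X) = E[X²] − (E[X])² = 37.1829 − 22.3677 = 14.8152.
SD(X) = √14.8152 = 3.84905.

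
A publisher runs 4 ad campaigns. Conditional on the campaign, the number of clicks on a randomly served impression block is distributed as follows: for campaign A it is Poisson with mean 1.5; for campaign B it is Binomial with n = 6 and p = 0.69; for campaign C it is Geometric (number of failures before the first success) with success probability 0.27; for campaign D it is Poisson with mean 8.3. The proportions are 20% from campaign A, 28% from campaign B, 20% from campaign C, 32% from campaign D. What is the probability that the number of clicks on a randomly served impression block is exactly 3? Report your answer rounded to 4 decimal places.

0.1085

Conditional on each campaign, P(X = 3): A: 0.125511; B: 0.195732; C: 0.105035; D: 0.0236831.
By total probability, P(X = 3) = 0.2·0.125511 + 0.28·0.195732 + 0.2·0.105035 + 0.32·0.0236831 = 0.108493.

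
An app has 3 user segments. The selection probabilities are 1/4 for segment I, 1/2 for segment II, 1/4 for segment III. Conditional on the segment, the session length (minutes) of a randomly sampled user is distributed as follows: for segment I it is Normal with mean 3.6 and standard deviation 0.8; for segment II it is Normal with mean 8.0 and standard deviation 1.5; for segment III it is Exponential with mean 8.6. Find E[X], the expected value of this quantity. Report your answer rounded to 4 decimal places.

7.0500

Component means — I: 3.6; II: 8; III: 8.6.
E[X] = 0.25·3.6 + 0.5·8 + 0.25·8.6 = 7.05.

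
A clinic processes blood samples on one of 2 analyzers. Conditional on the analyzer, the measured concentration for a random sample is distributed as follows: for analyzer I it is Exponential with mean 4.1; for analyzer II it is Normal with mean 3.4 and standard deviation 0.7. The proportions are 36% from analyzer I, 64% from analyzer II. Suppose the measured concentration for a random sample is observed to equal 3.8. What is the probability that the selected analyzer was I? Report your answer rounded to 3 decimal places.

0.101

Likelihoods f(3.8 | ·): I: 0.0965382; II: 0.484068.
Posterior ∝ prior × likelihood. Numerator for I: 0.36·0.0965382 = 0.0347538.
Normalizing constant: 0.36·0.0965382 + 0.64·0.484068 = 0.344558.
P(I | observation) = 0.0347538 / 0.344558 = 0.100865.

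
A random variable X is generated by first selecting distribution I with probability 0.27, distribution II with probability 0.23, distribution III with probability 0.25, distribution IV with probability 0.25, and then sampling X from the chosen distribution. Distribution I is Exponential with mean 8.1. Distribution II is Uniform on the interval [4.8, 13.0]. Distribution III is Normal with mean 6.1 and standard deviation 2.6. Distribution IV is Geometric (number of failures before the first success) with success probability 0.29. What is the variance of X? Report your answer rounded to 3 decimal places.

28.948

Per component, I: μ=8.1, E[X²]=131.22; II: μ=8.9, E[X²]=84.8133; III: μ=6.1, E[X²]=43.97; IV: μ=2.44828, E[X²]=14.4364.
E[X] = 0.27·8.1 + 0.23·8.9 + 0.25·6.1 + 0.25·2.44828 = 6.37107.
E[X²] = 0.27·131.22 + 0.23·84.8133 + 0.25·43.97 + 0.25·14.4364 = 69.5381.
Var(X) = E[X²] − (E[X])² = 69.5381 − 40.5905 = 28.9475.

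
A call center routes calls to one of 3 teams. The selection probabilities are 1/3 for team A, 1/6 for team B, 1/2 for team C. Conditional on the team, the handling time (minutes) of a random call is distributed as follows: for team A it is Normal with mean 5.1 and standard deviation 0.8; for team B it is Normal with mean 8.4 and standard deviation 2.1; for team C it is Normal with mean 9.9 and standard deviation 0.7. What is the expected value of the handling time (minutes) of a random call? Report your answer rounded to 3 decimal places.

Component means — A: 5.1; B: 8.4; C: 9.9.
E[X] = 0.333333·5.1 + 0.166667·8.4 + 0.5·9.9 = 8.05.

8.050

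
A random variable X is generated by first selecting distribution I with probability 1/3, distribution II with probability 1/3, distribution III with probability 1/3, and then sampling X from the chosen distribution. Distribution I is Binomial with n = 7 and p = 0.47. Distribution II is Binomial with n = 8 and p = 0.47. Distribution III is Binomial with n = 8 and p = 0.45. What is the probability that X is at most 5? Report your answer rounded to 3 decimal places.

Conditional on each component, P(X ≤ 5): I: 0.954943; II: 0.891357; III: 0.911544.
By total probability, P(X ≤ 5) = 0.333333·0.954943 + 0.333333·0.891357 + 0.333333·0.911544 = 0.919281.

0.919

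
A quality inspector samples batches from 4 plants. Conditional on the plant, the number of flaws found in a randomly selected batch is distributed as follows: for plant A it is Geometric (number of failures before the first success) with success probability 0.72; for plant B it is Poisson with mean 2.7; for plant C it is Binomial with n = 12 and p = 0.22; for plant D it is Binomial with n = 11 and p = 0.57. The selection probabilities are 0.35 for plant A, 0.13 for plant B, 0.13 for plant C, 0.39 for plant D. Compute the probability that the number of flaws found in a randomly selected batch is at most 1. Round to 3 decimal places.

0.384

Conditional on each plant, P(X ≤ 1): A: 0.9216; B: 0.24866; C: 0.222365; D: 0.00144797.
By total probability, P(X ≤ 1) = 0.35·0.9216 + 0.13·0.24866 + 0.13·0.222365 + 0.39·0.00144797 = 0.384358.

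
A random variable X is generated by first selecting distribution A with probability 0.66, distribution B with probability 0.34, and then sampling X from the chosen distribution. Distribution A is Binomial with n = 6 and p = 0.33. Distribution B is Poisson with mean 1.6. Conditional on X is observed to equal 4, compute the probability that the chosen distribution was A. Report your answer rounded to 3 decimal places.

Likelihoods P(X=4 | ·): A: 0.079854; B: 0.0551312.
Posterior ∝ prior × likelihood. Numerator for A: 0.66·0.079854 = 0.0527036.
Normalizing constant: 0.66·0.079854 + 0.34·0.0551312 = 0.0714482.
P(A | observation) = 0.0527036 / 0.0714482 = 0.737648.

0.738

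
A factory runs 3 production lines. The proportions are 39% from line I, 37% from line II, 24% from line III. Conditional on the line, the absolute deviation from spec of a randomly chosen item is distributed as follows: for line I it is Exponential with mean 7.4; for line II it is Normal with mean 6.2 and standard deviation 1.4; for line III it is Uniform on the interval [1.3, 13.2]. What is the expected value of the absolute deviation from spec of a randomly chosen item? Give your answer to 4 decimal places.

Component means — I: 7.4; II: 6.2; III: 7.25.
E[X] = 0.39·7.4 + 0.37·6.2 + 0.24·7.25 = 6.92.

6.9200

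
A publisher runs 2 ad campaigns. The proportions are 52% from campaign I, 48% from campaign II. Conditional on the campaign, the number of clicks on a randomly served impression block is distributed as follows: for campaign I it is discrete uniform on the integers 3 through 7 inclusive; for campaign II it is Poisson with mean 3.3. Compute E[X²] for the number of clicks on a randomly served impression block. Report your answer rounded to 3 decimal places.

20.851

For each component E[X²] = Var + (mean)², giving I: 27; II: 14.19.
Overall E[X²] = 0.52·27 + 0.48·14.19 = 20.8512.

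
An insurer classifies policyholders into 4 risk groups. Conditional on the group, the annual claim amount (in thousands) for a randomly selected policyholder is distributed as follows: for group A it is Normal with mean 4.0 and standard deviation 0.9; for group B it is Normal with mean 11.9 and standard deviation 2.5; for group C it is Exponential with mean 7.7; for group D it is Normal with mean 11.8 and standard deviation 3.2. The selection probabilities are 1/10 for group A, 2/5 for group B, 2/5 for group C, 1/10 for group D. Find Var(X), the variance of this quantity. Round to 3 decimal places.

Per component, A: μ=4, E[X²]=16.81; B: μ=11.9, E[X²]=147.86; C: μ=7.7, E[X²]=118.58; D: μ=11.8, E[X²]=149.48.
E[X] = 0.1·4 + 0.4·11.9 + 0.4·7.7 + 0.1·11.8 = 9.42.
E[X²] = 0.1·16.81 + 0.4·147.86 + 0.4·118.58 + 0.1·149.48 = 123.205.
Var(X) = E[X²] − (E[X])² = 123.205 − 88.7364 = 34.4686.

34.469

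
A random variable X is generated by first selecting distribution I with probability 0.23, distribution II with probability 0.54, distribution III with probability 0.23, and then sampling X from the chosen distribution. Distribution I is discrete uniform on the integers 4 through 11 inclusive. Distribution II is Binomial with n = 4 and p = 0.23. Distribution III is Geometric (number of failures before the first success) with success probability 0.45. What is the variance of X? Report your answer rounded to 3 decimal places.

9.688

Per component, I: μ=7.5, E[X²]=61.5; II: μ=0.92, E[X²]=1.5548; III: μ=1.22222, E[X²]=4.20988.
E[X] = 0.23·7.5 + 0.54·0.92 + 0.23·1.22222 = 2.50291.
E[X²] = 0.23·61.5 + 0.54·1.5548 + 0.23·4.20988 = 15.9529.
Var(X) = E[X²] − (E[X])² = 15.9529 − 6.26456 = 9.6883.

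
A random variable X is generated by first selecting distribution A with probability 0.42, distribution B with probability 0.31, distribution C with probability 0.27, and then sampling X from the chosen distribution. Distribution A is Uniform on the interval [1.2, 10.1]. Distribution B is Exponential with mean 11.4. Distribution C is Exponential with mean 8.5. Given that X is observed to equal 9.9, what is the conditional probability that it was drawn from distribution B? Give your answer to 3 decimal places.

Likelihoods f(9.9 | ·): A: 0.11236; B: 0.0368082; C: 0.0367076.
Posterior ∝ prior × likelihood. Numerator for B: 0.31·0.0368082 = 0.0114105.
Normalizing constant: 0.42·0.11236 + 0.31·0.0368082 + 0.27·0.0367076 = 0.0685126.
P(B | observation) = 0.0114105 / 0.0685126 = 0.166547.

0.167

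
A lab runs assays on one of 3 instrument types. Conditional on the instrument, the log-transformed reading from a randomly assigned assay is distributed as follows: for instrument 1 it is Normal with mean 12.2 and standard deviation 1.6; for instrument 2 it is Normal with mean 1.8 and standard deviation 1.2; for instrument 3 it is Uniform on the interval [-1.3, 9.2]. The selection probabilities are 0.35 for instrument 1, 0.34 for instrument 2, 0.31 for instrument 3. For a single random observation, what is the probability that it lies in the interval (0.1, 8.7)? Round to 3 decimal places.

0.572

Conditional on each instrument, P(0.1 < X < 8.7): 1: 0.014353; 2: 0.92171; 3: 0.819048.
By total probability, P(0.1 < X < 8.7) = 0.35·0.014353 + 0.34·0.92171 + 0.31·0.819048 = 0.57231.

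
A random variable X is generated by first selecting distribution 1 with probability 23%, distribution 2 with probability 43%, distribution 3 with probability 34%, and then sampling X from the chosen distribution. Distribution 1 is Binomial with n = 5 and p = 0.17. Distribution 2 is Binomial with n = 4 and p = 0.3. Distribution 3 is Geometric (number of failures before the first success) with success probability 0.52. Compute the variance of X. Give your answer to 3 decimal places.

1.151

Per component, 1: μ=0.85, E[X²]=1.428; 2: μ=1.2, E[X²]=2.28; 3: μ=0.923077, E[X²]=2.62722.
E[X] = 0.23·0.85 + 0.43·1.2 + 0.34·0.923077 = 1.02535.
E[X²] = 0.23·1.428 + 0.43·2.28 + 0.34·2.62722 = 2.20209.
Var(X) = E[X²] − (E[X])² = 2.20209 − 1.05133 = 1.15076.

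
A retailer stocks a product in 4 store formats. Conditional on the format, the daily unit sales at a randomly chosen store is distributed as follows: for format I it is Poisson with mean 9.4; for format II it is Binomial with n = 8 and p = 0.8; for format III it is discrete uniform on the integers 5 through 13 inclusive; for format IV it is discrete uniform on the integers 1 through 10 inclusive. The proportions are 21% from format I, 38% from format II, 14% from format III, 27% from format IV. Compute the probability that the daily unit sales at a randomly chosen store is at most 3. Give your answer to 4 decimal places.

0.0883

Conditional on each format, P(X ≤ 3): I: 0.0159666; II: 0.0104064; III: 0; IV: 0.3.
By total probability, P(X ≤ 3) = 0.21·0.0159666 + 0.38·0.0104064 + 0.14·0 + 0.27·0.3 = 0.0883074.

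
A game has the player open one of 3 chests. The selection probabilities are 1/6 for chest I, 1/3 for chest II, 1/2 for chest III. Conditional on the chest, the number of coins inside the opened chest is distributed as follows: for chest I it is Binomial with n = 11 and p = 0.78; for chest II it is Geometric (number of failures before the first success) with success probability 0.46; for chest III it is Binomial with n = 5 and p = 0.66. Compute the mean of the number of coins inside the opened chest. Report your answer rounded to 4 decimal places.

Component means — I: 8.58; II: 1.17391; III: 3.3.
E[X] = 0.166667·8.58 + 0.333333·1.17391 + 0.5·3.3 = 3.4713.

3.4713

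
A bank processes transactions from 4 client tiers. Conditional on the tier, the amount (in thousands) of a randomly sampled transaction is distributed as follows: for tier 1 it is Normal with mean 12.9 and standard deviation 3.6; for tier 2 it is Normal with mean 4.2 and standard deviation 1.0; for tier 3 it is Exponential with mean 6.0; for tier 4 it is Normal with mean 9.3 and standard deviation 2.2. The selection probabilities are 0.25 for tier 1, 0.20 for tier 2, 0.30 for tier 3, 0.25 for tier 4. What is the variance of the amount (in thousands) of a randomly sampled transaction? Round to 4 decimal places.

25.9269

Per component, 1: μ=12.9, E[X²]=179.37; 2: μ=4.2, E[X²]=18.64; 3: μ=6, E[X²]=72; 4: μ=9.3, E[X²]=91.33.
E[X] = 0.25·12.9 + 0.2·4.2 + 0.3·6 + 0.25·9.3 = 8.19.
E[X²] = 0.25·179.37 + 0.2·18.64 + 0.3·72 + 0.25·91.33 = 93.003.
Var(X) = E[X²] − (E[X])² = 93.003 − 67.0761 = 25.9269.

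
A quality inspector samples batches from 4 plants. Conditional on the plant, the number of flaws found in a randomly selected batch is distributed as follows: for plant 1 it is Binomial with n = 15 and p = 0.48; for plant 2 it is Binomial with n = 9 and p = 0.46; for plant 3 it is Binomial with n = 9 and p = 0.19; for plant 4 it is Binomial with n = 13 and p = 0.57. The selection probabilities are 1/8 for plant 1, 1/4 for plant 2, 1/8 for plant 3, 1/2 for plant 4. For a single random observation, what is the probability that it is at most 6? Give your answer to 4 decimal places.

Conditional on each plant, P(X ≤ 6): 1: 0.360649; 2: 0.943584; 3: 0.999776; 4: 0.302532.
By total probability, P(X ≤ 6) = 0.125·0.360649 + 0.25·0.943584 + 0.125·0.999776 + 0.5·0.302532 = 0.557215.

0.5572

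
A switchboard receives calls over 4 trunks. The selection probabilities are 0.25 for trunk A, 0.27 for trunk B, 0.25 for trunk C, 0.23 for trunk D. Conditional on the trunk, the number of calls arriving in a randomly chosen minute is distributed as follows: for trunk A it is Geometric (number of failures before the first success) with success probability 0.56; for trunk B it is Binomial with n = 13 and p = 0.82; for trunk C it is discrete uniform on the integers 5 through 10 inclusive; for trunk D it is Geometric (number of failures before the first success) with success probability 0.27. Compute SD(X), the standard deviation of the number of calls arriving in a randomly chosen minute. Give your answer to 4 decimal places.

Per component, A: μ=0.785714, E[X²]=2.02041; B: μ=10.66, E[X²]=115.554; C: μ=7.5, E[X²]=59.1667; D: μ=2.7037, E[X²]=17.3237.
E[X] = 0.25·0.785714 + 0.27·10.66 + 0.25·7.5 + 0.23·2.7037 = 5.57148.
E[X²] = 0.25·2.02041 + 0.27·115.554 + 0.25·59.1667 + 0.23·17.3237 = 50.4809.
Var(X) = E[X²] − (E[X])² = 50.4809 − 31.0414 = 19.4395.
SD(X) = √19.4395 = 4.40903.

4.4090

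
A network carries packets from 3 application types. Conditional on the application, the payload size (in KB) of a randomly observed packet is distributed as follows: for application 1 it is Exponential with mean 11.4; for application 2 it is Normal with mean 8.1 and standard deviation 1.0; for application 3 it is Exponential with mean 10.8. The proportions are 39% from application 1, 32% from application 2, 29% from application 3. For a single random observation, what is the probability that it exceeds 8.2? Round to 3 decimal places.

0.473

Conditional on each application, P(X > 8.2): 1: 0.487094; 2: 0.460172; 3: 0.468013.
By total probability, P(X > 8.2) = 0.39·0.487094 + 0.32·0.460172 + 0.29·0.468013 = 0.472945.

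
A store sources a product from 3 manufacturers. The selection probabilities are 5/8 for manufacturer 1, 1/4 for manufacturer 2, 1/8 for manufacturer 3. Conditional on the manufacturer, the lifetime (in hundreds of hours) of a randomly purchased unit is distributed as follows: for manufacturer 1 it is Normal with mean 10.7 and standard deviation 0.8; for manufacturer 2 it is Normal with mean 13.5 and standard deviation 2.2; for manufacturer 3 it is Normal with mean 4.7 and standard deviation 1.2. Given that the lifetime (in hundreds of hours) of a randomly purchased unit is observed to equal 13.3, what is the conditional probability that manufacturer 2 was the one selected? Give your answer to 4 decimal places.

Likelihoods f(13.3 | ·): 1: 0.00253631; 2: 0.18059; 3: 2.33779e-12.
Posterior ∝ prior × likelihood. Numerator for 2: 0.25·0.18059 = 0.0451474.
Normalizing constant: 0.625·0.00253631 + 0.25·0.18059 + 0.125·2.33779e-12 = 0.0467326.
P(2 | observation) = 0.0451474 / 0.0467326 = 0.966079.

0.9661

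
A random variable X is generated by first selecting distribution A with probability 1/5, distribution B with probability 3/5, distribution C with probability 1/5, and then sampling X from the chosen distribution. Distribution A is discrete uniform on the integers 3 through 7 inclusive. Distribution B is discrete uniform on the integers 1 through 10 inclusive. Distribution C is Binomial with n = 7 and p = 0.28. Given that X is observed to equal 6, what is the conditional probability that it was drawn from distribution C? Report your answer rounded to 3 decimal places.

0.005

Likelihoods P(X=6 | ·): A: 0.2; B: 0.1; C: 0.00242873.
Posterior ∝ prior × likelihood. Numerator for C: 0.2·0.00242873 = 0.000485745.
Normalizing constant: 0.2·0.2 + 0.6·0.1 + 0.2·0.00242873 = 0.100486.
P(C | observation) = 0.000485745 / 0.100486 = 0.00483397.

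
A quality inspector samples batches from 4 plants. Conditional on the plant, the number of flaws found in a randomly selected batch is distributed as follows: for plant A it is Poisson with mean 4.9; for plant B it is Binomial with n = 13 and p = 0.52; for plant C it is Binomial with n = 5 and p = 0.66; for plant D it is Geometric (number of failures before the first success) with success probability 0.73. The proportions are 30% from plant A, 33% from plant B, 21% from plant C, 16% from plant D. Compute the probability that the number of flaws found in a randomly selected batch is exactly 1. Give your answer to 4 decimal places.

0.0521

Conditional on each plant, P(X = 1): A: 0.0364883; B: 0.00101121; C: 0.0440991; D: 0.1971.
By total probability, P(X = 1) = 0.3·0.0364883 + 0.33·0.00101121 + 0.21·0.0440991 + 0.16·0.1971 = 0.052077.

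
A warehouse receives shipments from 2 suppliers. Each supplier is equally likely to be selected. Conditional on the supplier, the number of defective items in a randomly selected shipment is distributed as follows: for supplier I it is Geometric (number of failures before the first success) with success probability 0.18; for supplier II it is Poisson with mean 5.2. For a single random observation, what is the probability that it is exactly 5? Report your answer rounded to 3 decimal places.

0.121

Conditional on each supplier, P(X = 5): I: 0.0667332; II: 0.174785.
By total probability, P(X = 5) = 0.5·0.0667332 + 0.5·0.174785 = 0.120759.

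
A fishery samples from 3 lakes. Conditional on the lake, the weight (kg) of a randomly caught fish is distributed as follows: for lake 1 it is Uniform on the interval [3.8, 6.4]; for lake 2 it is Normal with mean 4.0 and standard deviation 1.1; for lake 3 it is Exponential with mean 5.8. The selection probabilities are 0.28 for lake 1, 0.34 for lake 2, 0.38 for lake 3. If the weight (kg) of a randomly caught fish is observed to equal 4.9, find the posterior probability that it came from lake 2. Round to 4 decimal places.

Likelihoods f(4.9 | ·): 1: 0.384615; 2: 0.25951; 3: 0.0740744.
Posterior ∝ prior × likelihood. Numerator for 2: 0.34·0.25951 = 0.0882335.
Normalizing constant: 0.28·0.384615 + 0.34·0.25951 + 0.38·0.0740744 = 0.224074.
P(2 | observation) = 0.0882335 / 0.224074 = 0.393769.

0.3938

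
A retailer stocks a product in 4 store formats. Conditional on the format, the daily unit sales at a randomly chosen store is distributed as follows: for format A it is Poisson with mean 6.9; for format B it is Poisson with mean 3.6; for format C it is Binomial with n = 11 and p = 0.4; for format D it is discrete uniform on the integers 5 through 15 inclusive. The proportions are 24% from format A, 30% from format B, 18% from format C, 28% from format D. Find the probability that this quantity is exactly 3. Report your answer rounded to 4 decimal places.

Conditional on each format, P(X = 3): A: 0.0551778; B: 0.212469; C: 0.177367; D: 0.
By total probability, P(X = 3) = 0.24·0.0551778 + 0.3·0.212469 + 0.18·0.177367 + 0.28·0 = 0.10891.

0.1089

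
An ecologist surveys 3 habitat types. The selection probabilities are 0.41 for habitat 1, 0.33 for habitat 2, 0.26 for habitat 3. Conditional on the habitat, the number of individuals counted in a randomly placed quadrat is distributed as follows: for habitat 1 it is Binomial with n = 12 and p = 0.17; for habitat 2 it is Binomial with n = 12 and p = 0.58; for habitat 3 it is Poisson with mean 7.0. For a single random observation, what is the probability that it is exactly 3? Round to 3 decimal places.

Conditional on each habitat, P(X = 3): 1: 0.202056; 2: 0.0174562; 3: 0.0521293.
By total probability, P(X = 3) = 0.41·0.202056 + 0.33·0.0174562 + 0.26·0.0521293 = 0.102157.

0.102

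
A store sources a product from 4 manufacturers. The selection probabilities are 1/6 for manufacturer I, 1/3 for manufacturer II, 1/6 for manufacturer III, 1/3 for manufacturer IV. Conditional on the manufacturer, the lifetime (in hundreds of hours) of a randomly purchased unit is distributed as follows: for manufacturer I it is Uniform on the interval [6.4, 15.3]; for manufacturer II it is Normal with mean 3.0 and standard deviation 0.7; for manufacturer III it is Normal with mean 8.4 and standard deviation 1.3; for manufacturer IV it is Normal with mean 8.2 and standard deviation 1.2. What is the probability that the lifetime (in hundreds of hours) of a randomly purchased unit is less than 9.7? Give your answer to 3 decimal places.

Conditional on each manufacturer, P(X < 9.7): I: 0.370787; II: 1; III: 0.841345; IV: 0.89435.
By total probability, P(X < 9.7) = 0.166667·0.370787 + 0.333333·1 + 0.166667·0.841345 + 0.333333·0.89435 = 0.833472.

0.833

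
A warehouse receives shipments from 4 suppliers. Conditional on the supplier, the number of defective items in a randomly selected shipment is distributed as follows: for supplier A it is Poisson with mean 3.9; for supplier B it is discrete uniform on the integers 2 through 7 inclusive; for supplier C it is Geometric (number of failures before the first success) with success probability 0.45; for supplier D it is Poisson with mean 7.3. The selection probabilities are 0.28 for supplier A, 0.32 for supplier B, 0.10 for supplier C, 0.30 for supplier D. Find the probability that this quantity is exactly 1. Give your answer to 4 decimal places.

0.0483

Conditional on each supplier, P(X = 1): A: 0.0789435; B: 0; C: 0.2475; D: 0.00493143.
By total probability, P(X = 1) = 0.28·0.0789435 + 0.32·0 + 0.1·0.2475 + 0.3·0.00493143 = 0.0483336.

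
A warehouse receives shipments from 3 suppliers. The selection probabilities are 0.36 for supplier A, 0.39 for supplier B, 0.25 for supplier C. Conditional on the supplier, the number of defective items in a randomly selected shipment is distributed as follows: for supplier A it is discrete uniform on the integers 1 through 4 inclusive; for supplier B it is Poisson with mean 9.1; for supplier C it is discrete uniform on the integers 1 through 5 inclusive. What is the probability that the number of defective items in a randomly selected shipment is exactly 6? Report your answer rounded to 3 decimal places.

0.034

Conditional on each supplier, P(X = 6): A: 0; B: 0.0880716; C: 0.
By total probability, P(X = 6) = 0.36·0 + 0.39·0.0880716 + 0.25·0 = 0.0343479.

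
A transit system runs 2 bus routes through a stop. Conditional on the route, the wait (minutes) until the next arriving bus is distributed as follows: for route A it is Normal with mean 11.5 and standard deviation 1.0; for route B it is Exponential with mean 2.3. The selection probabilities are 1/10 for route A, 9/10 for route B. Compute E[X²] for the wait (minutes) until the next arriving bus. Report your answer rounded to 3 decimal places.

22.847

For each component E[X²] = Var + (mean)², giving A: 133.25; B: 10.58.
Overall E[X²] = 0.1·133.25 + 0.9·10.58 = 22.847.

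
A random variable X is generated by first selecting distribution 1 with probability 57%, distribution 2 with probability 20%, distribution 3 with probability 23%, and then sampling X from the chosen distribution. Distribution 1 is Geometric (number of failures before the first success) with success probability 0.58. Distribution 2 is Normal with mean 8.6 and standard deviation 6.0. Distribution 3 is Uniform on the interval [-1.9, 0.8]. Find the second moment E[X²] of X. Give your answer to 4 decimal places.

For each component E[X²] = Var + (mean)², giving 1: 1.77289; 2: 109.96; 3: 0.91.
Overall E[X²] = 0.57·1.77289 + 0.2·109.96 + 0.23·0.91 = 23.2118.

23.2118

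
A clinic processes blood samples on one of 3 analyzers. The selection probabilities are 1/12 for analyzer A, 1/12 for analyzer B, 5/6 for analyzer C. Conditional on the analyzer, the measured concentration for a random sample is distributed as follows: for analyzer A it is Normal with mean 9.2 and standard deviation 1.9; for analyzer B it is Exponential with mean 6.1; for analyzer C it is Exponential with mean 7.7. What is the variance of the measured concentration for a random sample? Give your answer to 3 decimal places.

53.211

Per component, A: μ=9.2, E[X²]=88.25; B: μ=6.1, E[X²]=74.42; C: μ=7.7, E[X²]=118.58.
E[X] = 0.0833333·9.2 + 0.0833333·6.1 + 0.833333·7.7 = 7.69167.
E[X²] = 0.0833333·88.25 + 0.0833333·74.42 + 0.833333·118.58 = 112.373.
Var(X) = E[X²] − (E[X])² = 112.373 − 59.1617 = 53.2108.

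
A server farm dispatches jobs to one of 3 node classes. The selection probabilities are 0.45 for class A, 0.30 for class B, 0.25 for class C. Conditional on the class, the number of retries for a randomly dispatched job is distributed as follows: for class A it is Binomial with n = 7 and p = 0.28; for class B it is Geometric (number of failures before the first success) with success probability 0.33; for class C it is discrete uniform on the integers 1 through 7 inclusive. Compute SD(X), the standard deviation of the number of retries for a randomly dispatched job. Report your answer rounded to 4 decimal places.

2.0593

Per component, A: μ=1.96, E[X²]=5.2528; B: μ=2.0303, E[X²]=10.2746; C: μ=4, E[X²]=20.
E[X] = 0.45·1.96 + 0.3·2.0303 + 0.25·4 = 2.49109.
E[X²] = 0.45·5.2528 + 0.3·10.2746 + 0.25·20 = 10.4461.
Var(X) = E[X²] − (E[X])² = 10.4461 − 6.20553 = 4.2406.
SD(X) = √4.2406 = 2.05927.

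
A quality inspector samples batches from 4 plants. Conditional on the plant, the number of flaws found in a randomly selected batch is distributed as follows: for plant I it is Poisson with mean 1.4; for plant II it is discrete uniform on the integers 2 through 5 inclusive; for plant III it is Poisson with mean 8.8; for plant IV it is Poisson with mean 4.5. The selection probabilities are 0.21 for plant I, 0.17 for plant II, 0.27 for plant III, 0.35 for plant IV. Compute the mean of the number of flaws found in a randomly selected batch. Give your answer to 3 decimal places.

4.840

Component means — I: 1.4; II: 3.5; III: 8.8; IV: 4.5.
E[X] = 0.21·1.4 + 0.17·3.5 + 0.27·8.8 + 0.35·4.5 = 4.84.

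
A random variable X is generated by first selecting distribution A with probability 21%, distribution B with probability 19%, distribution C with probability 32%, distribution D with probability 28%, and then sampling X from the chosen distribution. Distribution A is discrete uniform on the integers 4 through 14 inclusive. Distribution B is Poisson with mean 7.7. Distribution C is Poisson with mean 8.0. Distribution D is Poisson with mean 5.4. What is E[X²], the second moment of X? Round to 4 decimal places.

For each component E[X²] = Var + (mean)², giving A: 91; B: 66.99; C: 72; D: 34.56.
Overall E[X²] = 0.21·91 + 0.19·66.99 + 0.32·72 + 0.28·34.56 = 64.5549.

64.5549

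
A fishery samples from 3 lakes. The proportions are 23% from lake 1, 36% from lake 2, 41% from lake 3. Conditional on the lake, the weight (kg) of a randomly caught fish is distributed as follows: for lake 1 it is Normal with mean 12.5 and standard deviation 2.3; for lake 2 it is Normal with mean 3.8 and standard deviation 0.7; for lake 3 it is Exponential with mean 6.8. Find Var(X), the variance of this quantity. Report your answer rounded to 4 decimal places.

Per component, 1: μ=12.5, E[X²]=161.54; 2: μ=3.8, E[X²]=14.93; 3: μ=6.8, E[X²]=92.48.
E[X] = 0.23·12.5 + 0.36·3.8 + 0.41·6.8 = 7.031.
E[X²] = 0.23·161.54 + 0.36·14.93 + 0.41·92.48 = 80.4458.
Var(X) = E[X²] − (E[X])² = 80.4458 − 49.435 = 31.0108.

31.0108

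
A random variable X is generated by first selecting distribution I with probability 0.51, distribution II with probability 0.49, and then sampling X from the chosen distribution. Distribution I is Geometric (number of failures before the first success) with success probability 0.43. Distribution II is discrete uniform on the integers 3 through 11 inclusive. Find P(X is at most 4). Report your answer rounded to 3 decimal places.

Conditional on each component, P(X ≤ 4): I: 0.939831; II: 0.222222.
By total probability, P(X ≤ 4) = 0.51·0.939831 + 0.49·0.222222 = 0.588203.

0.588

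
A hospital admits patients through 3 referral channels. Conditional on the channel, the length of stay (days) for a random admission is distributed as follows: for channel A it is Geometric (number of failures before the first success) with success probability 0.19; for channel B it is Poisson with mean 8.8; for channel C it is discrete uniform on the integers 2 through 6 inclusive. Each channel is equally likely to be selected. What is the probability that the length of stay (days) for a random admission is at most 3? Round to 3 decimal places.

0.331

Conditional on each channel, P(X ≤ 3): A: 0.569533; B: 0.0244336; C: 0.4.
By total probability, P(X ≤ 3) = 0.333333·0.569533 + 0.333333·0.0244336 + 0.333333·0.4 = 0.331322.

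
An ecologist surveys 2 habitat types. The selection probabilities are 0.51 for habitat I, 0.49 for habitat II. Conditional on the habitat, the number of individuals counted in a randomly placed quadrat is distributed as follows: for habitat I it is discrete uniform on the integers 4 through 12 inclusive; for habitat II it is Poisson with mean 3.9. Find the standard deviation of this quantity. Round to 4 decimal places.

Per component, I: μ=8, E[X²]=70.6667; II: μ=3.9, E[X²]=19.11.
E[X] = 0.51·8 + 0.49·3.9 = 5.991.
E[X²] = 0.51·70.6667 + 0.49·19.11 = 45.4039.
Var(X) = E[X²] − (E[X])² = 45.4039 − 35.8921 = 9.51182.
SD(X) = √9.51182 = 3.08412.

3.0841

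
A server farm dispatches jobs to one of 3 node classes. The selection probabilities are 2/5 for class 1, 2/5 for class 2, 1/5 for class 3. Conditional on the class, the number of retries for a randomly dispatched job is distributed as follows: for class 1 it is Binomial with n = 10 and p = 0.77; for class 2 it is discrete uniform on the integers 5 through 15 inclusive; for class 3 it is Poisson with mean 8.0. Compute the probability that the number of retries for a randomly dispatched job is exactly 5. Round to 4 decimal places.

0.0722

Conditional on each class, P(X = 5): 1: 0.0439029; 2: 0.0909091; 3: 0.0916037.
By total probability, P(X = 5) = 0.4·0.0439029 + 0.4·0.0909091 + 0.2·0.0916037 = 0.0722455.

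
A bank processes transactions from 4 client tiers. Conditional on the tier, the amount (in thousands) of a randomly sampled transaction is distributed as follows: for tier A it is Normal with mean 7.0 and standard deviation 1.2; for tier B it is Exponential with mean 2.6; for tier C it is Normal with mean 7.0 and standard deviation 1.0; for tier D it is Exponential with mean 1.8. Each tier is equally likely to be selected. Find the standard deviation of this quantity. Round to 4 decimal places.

2.9917

Per component, A: μ=7, E[X²]=50.44; B: μ=2.6, E[X²]=13.52; C: μ=7, E[X²]=50; D: μ=1.8, E[X²]=6.48.
E[X] = 0.25·7 + 0.25·2.6 + 0.25·7 + 0.25·1.8 = 4.6.
E[X²] = 0.25·50.44 + 0.25·13.52 + 0.25·50 + 0.25·6.48 = 30.11.
Var(X) = E[X²] − (E[X])² = 30.11 − 21.16 = 8.95.
SD(X) = √8.95 = 2.99166.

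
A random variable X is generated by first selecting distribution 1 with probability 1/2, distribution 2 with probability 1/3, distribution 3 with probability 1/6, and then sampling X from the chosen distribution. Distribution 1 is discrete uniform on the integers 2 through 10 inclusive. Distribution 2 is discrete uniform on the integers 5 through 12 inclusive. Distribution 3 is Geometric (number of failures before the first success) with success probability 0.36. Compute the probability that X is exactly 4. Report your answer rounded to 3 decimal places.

Conditional on each component, P(X = 4): 1: 0.111111; 2: 0; 3: 0.060398.
By total probability, P(X = 4) = 0.5·0.111111 + 0.333333·0 + 0.166667·0.060398 = 0.0656219.

0.066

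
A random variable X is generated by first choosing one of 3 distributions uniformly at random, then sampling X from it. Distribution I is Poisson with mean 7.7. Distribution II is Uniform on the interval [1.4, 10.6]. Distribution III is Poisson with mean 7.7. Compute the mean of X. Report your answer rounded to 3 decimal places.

7.133

Component means — I: 7.7; II: 6; III: 7.7.
E[X] = 0.333333·7.7 + 0.333333·6 + 0.333333·7.7 = 7.13333.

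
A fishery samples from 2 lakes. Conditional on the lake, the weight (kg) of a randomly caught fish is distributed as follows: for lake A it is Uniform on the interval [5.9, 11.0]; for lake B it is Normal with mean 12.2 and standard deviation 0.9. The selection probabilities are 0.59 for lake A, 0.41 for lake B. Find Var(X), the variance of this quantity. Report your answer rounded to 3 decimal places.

5.013

Per component, A: μ=8.45, E[X²]=73.57; B: μ=12.2, E[X²]=149.65.
E[X] = 0.59·8.45 + 0.41·12.2 = 9.9875.
E[X²] = 0.59·73.57 + 0.41·149.65 = 104.763.
Var(X) = E[X²] − (E[X])² = 104.763 − 99.7502 = 5.01264.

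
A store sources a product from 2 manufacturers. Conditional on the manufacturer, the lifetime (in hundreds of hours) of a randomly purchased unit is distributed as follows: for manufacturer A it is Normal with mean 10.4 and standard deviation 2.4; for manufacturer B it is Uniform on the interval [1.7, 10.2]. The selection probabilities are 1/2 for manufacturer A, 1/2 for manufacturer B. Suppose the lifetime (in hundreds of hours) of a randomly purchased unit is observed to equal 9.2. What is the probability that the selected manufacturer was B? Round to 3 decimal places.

Likelihoods f(9.2 | ·): A: 0.146694; B: 0.117647.
Posterior ∝ prior × likelihood. Numerator for B: 0.5·0.117647 = 0.0588235.
Normalizing constant: 0.5·0.146694 + 0.5·0.117647 = 0.13217.
P(B | observation) = 0.0588235 / 0.13217 = 0.445058.

0.445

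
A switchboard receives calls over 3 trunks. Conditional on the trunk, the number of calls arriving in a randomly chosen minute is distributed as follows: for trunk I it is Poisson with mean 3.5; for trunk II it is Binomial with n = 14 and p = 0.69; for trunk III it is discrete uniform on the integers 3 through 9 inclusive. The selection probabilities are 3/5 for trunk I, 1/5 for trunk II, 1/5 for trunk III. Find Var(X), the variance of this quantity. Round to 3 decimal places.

9.338

Per component, I: μ=3.5, E[X²]=15.75; II: μ=9.66, E[X²]=96.3102; III: μ=6, E[X²]=40.
E[X] = 0.6·3.5 + 0.2·9.66 + 0.2·6 = 5.232.
E[X²] = 0.6·15.75 + 0.2·96.3102 + 0.2·40 = 36.712.
Var(X) = E[X²] − (E[X])² = 36.712 − 27.3738 = 9.33822.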